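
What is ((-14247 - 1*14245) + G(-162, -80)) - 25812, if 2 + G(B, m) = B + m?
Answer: -54548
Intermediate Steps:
G(B, m) = -2 + B + m (G(B, m) = -2 + (B + m) = -2 + B + m)
((-14247 - 1*14245) + G(-162, -80)) - 25812 = ((-14247 - 1*14245) + (-2 - 162 - 80)) - 25812 = ((-14247 - 14245) - 244) - 25812 = (-28492 - 244) - 25812 = -28736 - 25812 = -54548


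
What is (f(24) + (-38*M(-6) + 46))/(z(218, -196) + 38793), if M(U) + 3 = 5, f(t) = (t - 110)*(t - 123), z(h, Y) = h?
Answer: 1212/5573 ≈ 0.21748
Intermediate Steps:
f(t) = (-123 + t)*(-110 + t) (f(t) = (-110 + t)*(-123 + t) = (-123 + t)*(-110 + t))
M(U) = 2 (M(U) = -3 + 5 = 2)
(f(24) + (-38*M(-6) + 46))/(z(218, -196) + 38793) = ((13530 + 24² - 233*24) + (-38*2 + 46))/(218 + 38793) = ((13530 + 576 - 5592) + (-76 + 46))/39011 = (8514 - 30)*(1/39011) = 8484*(1/39011) = 1212/5573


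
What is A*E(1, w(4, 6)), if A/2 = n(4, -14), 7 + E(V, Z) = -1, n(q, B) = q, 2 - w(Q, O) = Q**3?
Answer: -64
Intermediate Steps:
w(Q, O) = 2 - Q**3
E(V, Z) = -8 (E(V, Z) = -7 - 1 = -8)
A = 8 (A = 2*4 = 8)
A*E(1, w(4, 6)) = 8*(-8) = -64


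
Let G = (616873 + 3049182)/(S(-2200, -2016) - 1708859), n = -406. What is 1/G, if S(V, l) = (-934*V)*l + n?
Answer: -828837213/733211 ≈ -1130.4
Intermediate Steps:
S(V, l) = -406 - 934*V*l (S(V, l) = (-934*V)*l - 406 = -934*V*l - 406 = -406 - 934*V*l)
G = -733211/828837213 (G = (616873 + 3049182)/((-406 - 934*(-2200)*(-2016)) - 1708859) = 3666055/((-406 - 4142476800) - 1708859) = 3666055/(-4142477206 - 1708859) = 3666055/(-4144186065) = 3666055*(-1/4144186065) = -733211/828837213 ≈ -0.00088463)
1/G = 1/(-733211/828837213) = -828837213/733211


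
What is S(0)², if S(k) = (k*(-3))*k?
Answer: 0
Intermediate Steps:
S(k) = -3*k² (S(k) = (-3*k)*k = -3*k²)
S(0)² = (-3*0²)² = (-3*0)² = 0² = 0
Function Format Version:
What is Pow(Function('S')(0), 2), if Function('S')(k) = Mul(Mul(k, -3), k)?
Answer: 0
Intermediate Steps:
Function('S')(k) = Mul(-3, Pow(k, 2)) (Function('S')(k) = Mul(Mul(-3, k), k) = Mul(-3, Pow(k, 2)))
Pow(Function('S')(0), 2) = Pow(Mul(-3, Pow(0, 2)), 2) = Pow(Mul(-3, 0), 2) = Pow(0, 2) = 0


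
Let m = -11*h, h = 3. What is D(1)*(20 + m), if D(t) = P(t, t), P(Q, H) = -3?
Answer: 39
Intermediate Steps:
D(t) = -3
m = -33 (m = -11*3 = -33)
D(1)*(20 + m) = -3*(20 - 33) = -3*(-13) = 39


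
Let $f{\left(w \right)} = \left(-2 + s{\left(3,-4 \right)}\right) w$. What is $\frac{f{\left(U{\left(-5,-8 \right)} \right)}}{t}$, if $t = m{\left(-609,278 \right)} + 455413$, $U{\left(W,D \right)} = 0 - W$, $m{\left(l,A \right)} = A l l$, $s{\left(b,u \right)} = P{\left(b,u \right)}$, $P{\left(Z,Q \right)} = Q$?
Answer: $- \frac{30}{103560331} \approx -2.8969 \cdot 10^{-7}$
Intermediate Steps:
$s{\left(b,u \right)} = u$
$m{\left(l,A \right)} = A l^{2}$
$U{\left(W,D \right)} = - W$
$f{\left(w \right)} = - 6 w$ ($f{\left(w \right)} = \left(-2 - 4\right) w = - 6 w$)
$t = 103560331$ ($t = 278 \left(-609\right)^{2} + 455413 = 278 \cdot 370881 + 455413 = 103104918 + 455413 = 103560331$)
$\frac{f{\left(U{\left(-5,-8 \right)} \right)}}{t} = \frac{\left(-6\right) \left(\left(-1\right) \left(-5\right)\right)}{103560331} = \left(-6\right) 5 \cdot \frac{1}{103560331} = \left(-30\right) \frac{1}{103560331} = - \frac{30}{103560331}$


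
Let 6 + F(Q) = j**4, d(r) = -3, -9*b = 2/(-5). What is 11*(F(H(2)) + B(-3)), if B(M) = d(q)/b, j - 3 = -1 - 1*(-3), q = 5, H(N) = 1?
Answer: 12133/2 ≈ 6066.5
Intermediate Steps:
b = 2/45 (b = -2/(9*(-5)) = -2*(-1)/(9*5) = -1/9*(-2/5) = 2/45 ≈ 0.044444)
j = 5 (j = 3 + (-1 - 1*(-3)) = 3 + (-1 + 3) = 3 + 2 = 5)
F(Q) = 619 (F(Q) = -6 + 5**4 = -6 + 625 = 619)
B(M) = -135/2 (B(M) = -3/2/45 = -3*45/2 = -135/2)
11*(F(H(2)) + B(-3)) = 11*(619 - 135/2) = 11*(1103/2) = 12133/2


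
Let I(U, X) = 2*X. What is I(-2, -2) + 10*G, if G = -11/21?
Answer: -194/21 ≈ -9.2381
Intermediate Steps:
G = -11/21 (G = -11*1/21 = -11/21 ≈ -0.52381)
I(-2, -2) + 10*G = 2*(-2) + 10*(-11/21) = -4 - 110/21 = -194/21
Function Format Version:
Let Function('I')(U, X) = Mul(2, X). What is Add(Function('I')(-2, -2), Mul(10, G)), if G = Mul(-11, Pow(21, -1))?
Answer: Rational(-194, 21) ≈ -9.2381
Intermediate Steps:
G = Rational(-11, 21) (G = Mul(-11, Rational(1, 21)) = Rational(-11, 21) ≈ -0.52381)
Add(Function('I')(-2, -2), Mul(10, G)) = Add(Mul(2, -2), Mul(10, Rational(-11, 21))) = Add(-4, Rational(-110, 21)) = Rational(-194, 21)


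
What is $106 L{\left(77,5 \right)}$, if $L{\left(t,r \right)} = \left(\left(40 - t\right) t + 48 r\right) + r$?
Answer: $-276024$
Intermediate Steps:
$L{\left(t,r \right)} = 49 r + t \left(40 - t\right)$ ($L{\left(t,r \right)} = \left(t \left(40 - t\right) + 48 r\right) + r = \left(48 r + t \left(40 - t\right)\right) + r = 49 r + t \left(40 - t\right)$)
$106 L{\left(77,5 \right)} = 106 \left(- 77^{2} + 40 \cdot 77 + 49 \cdot 5\right) = 106 \left(\left(-1\right) 5929 + 3080 + 245\right) = 106 \left(-5929 + 3080 + 245\right) = 106 \left(-2604\right) = -276024$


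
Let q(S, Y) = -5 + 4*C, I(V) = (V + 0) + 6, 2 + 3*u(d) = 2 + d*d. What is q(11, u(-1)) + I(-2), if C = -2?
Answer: -9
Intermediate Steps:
u(d) = d²/3 (u(d) = -⅔ + (2 + d*d)/3 = -⅔ + (2 + d²)/3 = -⅔ + (⅔ + d²/3) = d²/3)
I(V) = 6 + V (I(V) = V + 6 = 6 + V)
q(S, Y) = -13 (q(S, Y) = -5 + 4*(-2) = -5 - 8 = -13)
q(11, u(-1)) + I(-2) = -13 + (6 - 2) = -13 + 4 = -9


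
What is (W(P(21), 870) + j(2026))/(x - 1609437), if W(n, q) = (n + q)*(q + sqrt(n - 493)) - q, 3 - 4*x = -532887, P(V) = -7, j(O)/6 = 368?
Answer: -501432/984143 - 17260*I*sqrt(5)/2952429 ≈ -0.50951 - 0.013072*I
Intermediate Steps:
j(O) = 2208 (j(O) = 6*368 = 2208)
x = 266445/2 (x = 3/4 - 1/4*(-532887) = 3/4 + 532887/4 = 266445/2 ≈ 1.3322e+5)
W(n, q) = -q + (n + q)*(q + sqrt(-493 + n)) (W(n, q) = (n + q)*(q + sqrt(-493 + n)) - q = -q + (n + q)*(q + sqrt(-493 + n)))
(W(P(21), 870) + j(2026))/(x - 1609437) = ((870**2 - 1*870 - 7*870 - 7*sqrt(-493 - 7) + 870*sqrt(-493 - 7)) + 2208)/(266445/2 - 1609437) = ((756900 - 870 - 6090 - 70*I*sqrt(5) + 870*sqrt(-500)) + 2208)/(-2952429/2) = ((756900 - 870 - 6090 - 70*I*sqrt(5) + 870*(10*I*sqrt(5))) + 2208)*(-2/2952429) = ((756900 - 870 - 6090 - 70*I*sqrt(5) + 8700*I*sqrt(5)) + 2208)*(-2/2952429) = ((749940 + 8630*I*sqrt(5)) + 2208)*(-2/2952429) = (752148 + 8630*I*sqrt(5))*(-2/2952429) = -501432/984143 - 17260*I*sqrt(5)/2952429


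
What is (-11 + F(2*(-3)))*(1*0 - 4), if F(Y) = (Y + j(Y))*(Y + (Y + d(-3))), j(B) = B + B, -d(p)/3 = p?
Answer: -172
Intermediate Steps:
d(p) = -3*p
j(B) = 2*B
F(Y) = 3*Y*(9 + 2*Y) (F(Y) = (Y + 2*Y)*(Y + (Y - 3*(-3))) = (3*Y)*(Y + (Y + 9)) = (3*Y)*(Y + (9 + Y)) = (3*Y)*(9 + 2*Y) = 3*Y*(9 + 2*Y))
(-11 + F(2*(-3)))*(1*0 - 4) = (-11 + 3*(2*(-3))*(9 + 2*(2*(-3))))*(1*0 - 4) = (-11 + 3*(-6)*(9 + 2*(-6)))*(0 - 4) = (-11 + 3*(-6)*(9 - 12))*(-4) = (-11 + 3*(-6)*(-3))*(-4) = (-11 + 54)*(-4) = 43*(-4) = -172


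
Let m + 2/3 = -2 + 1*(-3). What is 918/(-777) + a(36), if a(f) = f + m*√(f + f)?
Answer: 9018/259 - 34*√2 ≈ -13.265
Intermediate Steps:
m = -17/3 (m = -⅔ + (-2 + 1*(-3)) = -⅔ + (-2 - 3) = -⅔ - 5 = -17/3 ≈ -5.6667)
a(f) = f - 17*√2*√f/3 (a(f) = f - 17*√(f + f)/3 = f - 17*√2*√f/3)
918/(-777) + a(36) = 918/(-777) + (36 - 17*√2*√36/3) = -1/777*918 + (36 - 17/3*√2*6) = -306/259 + (36 - 34*√2) = 9018/259 - 34*√2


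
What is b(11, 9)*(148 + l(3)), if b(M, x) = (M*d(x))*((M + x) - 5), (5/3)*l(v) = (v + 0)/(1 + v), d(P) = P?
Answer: 881793/4 ≈ 2.2045e+5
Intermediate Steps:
l(v) = 3*v/(5*(1 + v)) (l(v) = 3*((v + 0)/(1 + v))/5 = 3*(v/(1 + v))/5 = 3*v/(5*(1 + v)))
b(M, x) = M*x*(-5 + M + x) (b(M, x) = (M*x)*((M + x) - 5) = (M*x)*(-5 + M + x) = M*x*(-5 + M + x))
b(11, 9)*(148 + l(3)) = (11*9*(-5 + 11 + 9))*(148 + (3/5)*3/(1 + 3)) = (11*9*15)*(148 + (3/5)*3/4) = 1485*(148 + (3/5)*3*(1/4)) = 1485*(148 + 9/20) = 1485*(2969/20) = 881793/4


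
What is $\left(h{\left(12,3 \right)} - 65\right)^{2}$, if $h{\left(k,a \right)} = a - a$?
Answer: $4225$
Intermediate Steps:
$h{\left(k,a \right)} = 0$
$\left(h{\left(12,3 \right)} - 65\right)^{2} = \left(0 - 65\right)^{2} = \left(-65\right)^{2} = 4225$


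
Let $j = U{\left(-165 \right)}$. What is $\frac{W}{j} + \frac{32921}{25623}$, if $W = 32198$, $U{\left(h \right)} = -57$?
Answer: $- \frac{274377619}{486837} \approx -563.59$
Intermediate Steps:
$j = -57$
$\frac{W}{j} + \frac{32921}{25623} = \frac{32198}{-57} + \frac{32921}{25623} = 32198 \left(- \frac{1}{57}\right) + 32921 \cdot \frac{1}{25623} = - \frac{32198}{57} + \frac{32921}{25623} = - \frac{274377619}{486837}$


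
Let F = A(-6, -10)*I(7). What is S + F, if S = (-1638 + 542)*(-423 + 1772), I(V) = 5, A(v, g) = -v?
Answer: -1478474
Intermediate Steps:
S = -1478504 (S = -1096*1349 = -1478504)
F = 30 (F = -1*(-6)*5 = 6*5 = 30)
S + F = -1478504 + 30 = -1478474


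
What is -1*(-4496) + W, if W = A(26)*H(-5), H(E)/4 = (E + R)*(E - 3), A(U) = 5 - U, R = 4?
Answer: 3824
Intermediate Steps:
H(E) = 4*(-3 + E)*(4 + E) (H(E) = 4*((E + 4)*(E - 3)) = 4*((4 + E)*(-3 + E)) = 4*((-3 + E)*(4 + E)) = 4*(-3 + E)*(4 + E))
W = -672 (W = (5 - 1*26)*(-48 + 4*(-5) + 4*(-5)²) = (5 - 26)*(-48 - 20 + 4*25) = -21*(-48 - 20 + 100) = -21*32 = -672)
-1*(-4496) + W = -1*(-4496) - 672 = 4496 - 672 = 3824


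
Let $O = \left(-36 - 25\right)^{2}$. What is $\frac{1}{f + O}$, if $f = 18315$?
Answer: $\frac{1}{22036} \approx 4.538 \cdot 10^{-5}$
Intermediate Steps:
$O = 3721$ ($O = \left(-61\right)^{2} = 3721$)
$\frac{1}{f + O} = \frac{1}{18315 + 3721} = \frac{1}{22036}$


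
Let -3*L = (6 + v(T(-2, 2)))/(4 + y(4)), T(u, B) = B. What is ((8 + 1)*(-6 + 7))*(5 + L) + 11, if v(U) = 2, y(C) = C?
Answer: 53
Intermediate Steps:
L = -⅓ (L = -(6 + 2)/(3*(4 + 4)) = -8/(3*8) = -⅓*1 = -⅓ ≈ -0.33333)
((8 + 1)*(-6 + 7))*(5 + L) + 11 = ((8 + 1)*(-6 + 7))*(5 - ⅓) + 11 = (9*1)*(14/3) + 11 = 9*(14/3) + 11 = 42 + 11 = 53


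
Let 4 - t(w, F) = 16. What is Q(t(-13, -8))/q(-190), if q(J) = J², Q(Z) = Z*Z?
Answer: 36/9025 ≈ 0.0039889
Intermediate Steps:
t(w, F) = -12 (t(w, F) = 4 - 1*16 = 4 - 16 = -12)
Q(Z) = Z²
Q(t(-13, -8))/q(-190) = (-12)²/((-190)²) = 144/36100 = 144*(1/36100) = 36/9025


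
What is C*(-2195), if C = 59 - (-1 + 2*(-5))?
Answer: -153650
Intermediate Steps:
C = 70 (C = 59 - (-1 - 10) = 59 - 1*(-11) = 59 + 11 = 70)
C*(-2195) = 70*(-2195) = -153650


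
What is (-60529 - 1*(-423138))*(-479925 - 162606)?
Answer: -232987523379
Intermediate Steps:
(-60529 - 1*(-423138))*(-479925 - 162606) = (-60529 + 423138)*(-642531) = 362609*(-642531) = -232987523379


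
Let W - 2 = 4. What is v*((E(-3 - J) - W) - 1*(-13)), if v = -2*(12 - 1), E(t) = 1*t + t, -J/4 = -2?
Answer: 330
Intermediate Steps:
J = 8 (J = -4*(-2) = 8)
W = 6 (W = 2 + 4 = 6)
E(t) = 2*t (E(t) = t + t = 2*t)
v = -22 (v = -2*11 = -22)
v*((E(-3 - J) - W) - 1*(-13)) = -22*((2*(-3 - 1*8) - 1*6) - 1*(-13)) = -22*((2*(-3 - 8) - 6) + 13) = -22*((2*(-11) - 6) + 13) = -22*((-22 - 6) + 13) = -22*(-28 + 13) = -22*(-15) = 330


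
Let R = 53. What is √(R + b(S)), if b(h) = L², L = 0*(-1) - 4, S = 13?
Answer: √69 ≈ 8.3066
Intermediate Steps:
L = -4 (L = 0 - 4 = -4)
b(h) = 16 (b(h) = (-4)² = 16)
√(R + b(S)) = √(53 + 16) = √69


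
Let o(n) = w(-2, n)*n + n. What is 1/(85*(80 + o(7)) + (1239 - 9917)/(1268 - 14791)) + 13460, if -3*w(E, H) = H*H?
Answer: 1268326014391/94229276 ≈ 13460.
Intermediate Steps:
w(E, H) = -H²/3 (w(E, H) = -H*H/3 = -H²/3)
o(n) = n - n³/3 (o(n) = (-n²/3)*n + n = -n³/3 + n = n - n³/3)
1/(85*(80 + o(7)) + (1239 - 9917)/(1268 - 14791)) + 13460 = 1/(85*(80 + (7 - ⅓*7³)) + (1239 - 9917)/(1268 - 14791)) + 13460 = 1/(85*(80 + (7 - ⅓*343)) - 8678/(-13523)) + 13460 = 1/(85*(80 + (7 - 343/3)) - 8678*(-1/13523)) + 13460 = 1/(85*(80 - 322/3) + 8678/13523) + 13460 = 1/(85*(-82/3) + 8678/13523) + 13460 = 1/(-6970/3 + 8678/13523) + 13460 = 1/(-94229276/40569) + 13460 = -40569/94229276 + 13460 = 1268326014391/94229276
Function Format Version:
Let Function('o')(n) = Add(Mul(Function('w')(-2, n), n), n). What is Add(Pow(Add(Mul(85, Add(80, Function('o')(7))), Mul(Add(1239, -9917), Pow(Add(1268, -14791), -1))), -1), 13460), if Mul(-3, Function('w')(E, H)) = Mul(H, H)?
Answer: Rational(1268326014391, 94229276) ≈ 13460.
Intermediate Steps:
Function('w')(E, H) = Mul(Rational(-1, 3), Pow(H, 2)) (Function('w')(E, H) = Mul(Rational(-1, 3), Mul(H, H)) = Mul(Rational(-1, 3), Pow(H, 2)))
Function('o')(n) = Add(n, Mul(Rational(-1, 3), Pow(n, 3))) (Function('o')(n) = Add(Mul(Mul(Rational(-1, 3), Pow(n, 2)), n), n) = Add(Mul(Rational(-1, 3), Pow(n, 3)), n) = Add(n, Mul(Rational(-1, 3), Pow(n, 3))))
Add(Pow(Add(Mul(85, Add(80, Function('o')(7))), Mul(Add(1239, -9917), Pow(Add(1268, -14791), -1))), -1), 13460) = Add(Pow(Add(Mul(85, Add(80, Add(7, Mul(Rational(-1, 3), Pow(7, 3))))), Mul(Add(1239, -9917), Pow(Add(1268, -14791), -1))), -1), 13460) = Add(Pow(Add(Mul(85, Add(80, Add(7, Mul(Rational(-1, 3), 343)))), Mul(-8678, Pow(-13523, -1))), -1), 13460) = Add(Pow(Add(Mul(85, Add(80, Add(7, Rational(-343, 3)))), Mul(-8678, Rational(-1, 13523))), -1), 13460) = Add(Pow(Add(Mul(85, Add(80, Rational(-322, 3))), Rational(8678, 13523)), -1), 13460) = Add(Pow(Add(Mul(85, Rational(-82, 3)), Rational(8678, 13523)), -1), 13460) = Add(Pow(Add(Rational(-6970, 3), Rational(8678, 13523)), -1), 13460) = Add(Pow(Rational(-94229276, 40569), -1), 13460) = Add(Rational(-40569, 94229276), 13460) = Rational(1268326014391, 94229276)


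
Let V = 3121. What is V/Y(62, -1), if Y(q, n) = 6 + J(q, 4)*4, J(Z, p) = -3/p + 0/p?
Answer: 3121/3 ≈ 1040.3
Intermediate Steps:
J(Z, p) = -3/p (J(Z, p) = -3/p + 0 = -3/p)
Y(q, n) = 3 (Y(q, n) = 6 - 3/4*4 = 6 - 3*¼*4 = 6 - ¾*4 = 6 - 3 = 3)
V/Y(62, -1) = 3121/3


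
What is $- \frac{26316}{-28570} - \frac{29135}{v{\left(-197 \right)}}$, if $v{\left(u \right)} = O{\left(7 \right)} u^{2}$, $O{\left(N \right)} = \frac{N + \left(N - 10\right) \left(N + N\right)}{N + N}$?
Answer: $\frac{677126212}{554386565} \approx 1.2214$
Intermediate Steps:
$O{\left(N \right)} = \frac{N + 2 N \left(-10 + N\right)}{2 N}$ ($O{\left(N \right)} = \frac{N + \left(-10 + N\right) 2 N}{2 N} = \left(N + 2 N \left(-10 + N\right)\right) \frac{1}{2 N} = \frac{N + 2 N \left(-10 + N\right)}{2 N}$)
$v{\left(u \right)} = - \frac{5 u^{2}}{2}$ ($v{\left(u \right)} = \left(- \frac{19}{2} + 7\right) u^{2} = - \frac{5 u^{2}}{2}$)
$- \frac{26316}{-28570} - \frac{29135}{v{\left(-197 \right)}} = - \frac{26316}{-28570} - \frac{29135}{\left(- \frac{5}{2}\right) \left(-197\right)^{2}} = \left(-26316\right) \left(- \frac{1}{28570}\right) - \frac{29135}{\left(- \frac{5}{2}\right) 38809} = \frac{13158}{14285} - \frac{29135}{- \frac{194045}{2}} = \frac{13158}{14285} - - \frac{11654}{38809} = \frac{13158}{14285} + \frac{11654}{38809} = \frac{677126212}{554386565}$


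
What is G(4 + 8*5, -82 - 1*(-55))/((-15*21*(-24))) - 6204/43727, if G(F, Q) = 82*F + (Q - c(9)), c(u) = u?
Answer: 27322651/82644030 ≈ 0.33061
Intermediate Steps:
G(F, Q) = -9 + Q + 82*F (G(F, Q) = 82*F + (Q - 1*9) = 82*F + (Q - 9) = 82*F + (-9 + Q) = -9 + Q + 82*F)
G(4 + 8*5, -82 - 1*(-55))/((-15*21*(-24))) - 6204/43727 = (-9 + (-82 - 1*(-55)) + 82*(4 + 8*5))/((-15*21*(-24))) - 6204/43727 = (-9 + (-82 + 55) + 82*(4 + 40))/((-315*(-24))) - 6204*1/43727 = (-9 - 27 + 82*44)/7560 - 6204/43727 = (-9 - 27 + 3608)*(1/7560) - 6204/43727 = 3572*(1/7560) - 6204/43727 = 893/1890 - 6204/43727 = 27322651/82644030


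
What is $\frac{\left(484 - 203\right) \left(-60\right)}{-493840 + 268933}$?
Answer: $\frac{5620}{74969} \approx 0.074964$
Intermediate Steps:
$\frac{\left(484 - 203\right) \left(-60\right)}{-493840 + 268933} = \frac{281 \left(-60\right)}{-224907} = \left(-16860\right) \left(- \frac{1}{224907}\right) = \frac{5620}{74969}$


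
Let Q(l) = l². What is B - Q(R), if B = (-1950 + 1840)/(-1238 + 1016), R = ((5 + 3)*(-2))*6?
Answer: -1022921/111 ≈ -9215.5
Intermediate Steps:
R = -96 (R = (8*(-2))*6 = -16*6 = -96)
B = 55/111 (B = -110/(-222) = -110*(-1/222) = 55/111 ≈ 0.49550)
B - Q(R) = 55/111 - 1*(-96)² = 55/111 - 1*9216 = 55/111 - 9216 = -1022921/111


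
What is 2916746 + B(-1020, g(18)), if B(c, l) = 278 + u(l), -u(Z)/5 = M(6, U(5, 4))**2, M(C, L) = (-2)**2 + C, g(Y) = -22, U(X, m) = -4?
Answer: 2916524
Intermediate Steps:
M(C, L) = 4 + C
u(Z) = -500 (u(Z) = -5*(4 + 6)**2 = -5*10**2 = -5*100 = -500)
B(c, l) = -222 (B(c, l) = 278 - 500 = -222)
2916746 + B(-1020, g(18)) = 2916746 - 222 = 2916524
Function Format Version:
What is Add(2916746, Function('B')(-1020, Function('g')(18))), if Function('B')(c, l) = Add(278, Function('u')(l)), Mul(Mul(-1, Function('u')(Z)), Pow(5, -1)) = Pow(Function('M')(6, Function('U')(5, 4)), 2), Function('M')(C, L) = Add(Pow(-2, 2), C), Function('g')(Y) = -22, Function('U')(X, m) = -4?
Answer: 2916524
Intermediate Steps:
Function('M')(C, L) = Add(4, C)
Function('u')(Z) = -500 (Function('u')(Z) = Mul(-5, Pow(Add(4, 6), 2)) = Mul(-5, Pow(10, 2)) = Mul(-5, 100) = -500)
Function('B')(c, l) = -222 (Function('B')(c, l) = Add(278, -500) = -222)
Add(2916746, Function('B')(-1020, Function('g')(18))) = Add(2916746, -222) = 2916524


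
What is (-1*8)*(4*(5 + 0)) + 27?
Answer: -133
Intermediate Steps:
(-1*8)*(4*(5 + 0)) + 27 = -32*5 + 27 = -8*20 + 27 = -160 + 27 = -133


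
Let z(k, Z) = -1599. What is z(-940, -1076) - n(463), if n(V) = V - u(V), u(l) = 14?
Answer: -2048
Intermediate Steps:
n(V) = -14 + V (n(V) = V - 1*14 = V - 14 = -14 + V)
z(-940, -1076) - n(463) = -1599 - (-14 + 463) = -1599 - 1*449 = -1599 - 449 = -2048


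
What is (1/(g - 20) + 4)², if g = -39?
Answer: 55225/3481 ≈ 15.865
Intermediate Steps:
(1/(g - 20) + 4)² = (1/(-39 - 20) + 4)² = (1/(-59) + 4)² = (-1/59 + 4)² = (235/59)² = 55225/3481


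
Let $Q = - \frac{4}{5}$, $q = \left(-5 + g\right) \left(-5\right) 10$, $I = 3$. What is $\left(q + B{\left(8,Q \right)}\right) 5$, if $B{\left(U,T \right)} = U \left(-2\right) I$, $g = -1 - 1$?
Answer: $1510$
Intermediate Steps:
$g = -2$
$q = 350$ ($q = \left(-5 - 2\right) \left(-5\right) 10 = \left(-7\right) \left(-5\right) 10 = 35 \cdot 10 = 350$)
$Q = - \frac{4}{5}$ ($Q = \left(-4\right) \frac{1}{5} = - \frac{4}{5} \approx -0.8$)
$B{\left(U,T \right)} = - 6 U$ ($B{\left(U,T \right)} = U \left(-2\right) 3 = - 2 U 3 = - 6 U$)
$\left(q + B{\left(8,Q \right)}\right) 5 = \left(350 - 48\right) 5 = 302 \cdot 5 = 1510$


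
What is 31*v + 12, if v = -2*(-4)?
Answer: 260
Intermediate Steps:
v = 8
31*v + 12 = 31*8 + 12 = 248 + 12 = 260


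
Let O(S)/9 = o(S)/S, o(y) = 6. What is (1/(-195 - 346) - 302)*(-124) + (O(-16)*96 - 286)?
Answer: 19929482/541 ≈ 36838.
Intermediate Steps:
O(S) = 54/S (O(S) = 9*(6/S) = 54/S)
(1/(-195 - 346) - 302)*(-124) + (O(-16)*96 - 286) = (1/(-195 - 346) - 302)*(-124) + ((54/(-16))*96 - 286) = (1/(-541) - 302)*(-124) + ((54*(-1/16))*96 - 286) = (-1/541 - 302)*(-124) + (-27/8*96 - 286) = -163383/541*(-124) + (-324 - 286) = 20259492/541 - 610 = 19929482/541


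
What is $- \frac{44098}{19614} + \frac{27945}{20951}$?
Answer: $- \frac{26841712}{29352351} \approx -0.91447$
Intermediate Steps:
$- \frac{44098}{19614} + \frac{27945}{20951} = \left(-44098\right) \frac{1}{19614} + 27945 \cdot \frac{1}{20951} = - \frac{22049}{9807} + \frac{27945}{20951} = - \frac{26841712}{29352351}$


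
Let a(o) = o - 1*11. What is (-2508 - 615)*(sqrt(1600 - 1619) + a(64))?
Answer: -165519 - 3123*I*sqrt(19) ≈ -1.6552e+5 - 13613.0*I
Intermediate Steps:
a(o) = -11 + o (a(o) = o - 11 = -11 + o)
(-2508 - 615)*(sqrt(1600 - 1619) + a(64)) = (-2508 - 615)*(sqrt(1600 - 1619) + (-11 + 64)) = -3123*(sqrt(-19) + 53) = -3123*(I*sqrt(19) + 53) = -3123*(53 + I*sqrt(19)) = -165519 - 3123*I*sqrt(19)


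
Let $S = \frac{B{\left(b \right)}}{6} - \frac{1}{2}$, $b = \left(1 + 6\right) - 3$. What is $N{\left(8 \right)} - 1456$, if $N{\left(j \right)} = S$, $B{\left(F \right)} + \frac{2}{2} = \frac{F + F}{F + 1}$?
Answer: $- \frac{7282}{5} \approx -1456.4$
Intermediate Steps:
$b = 4$ ($b = 7 - 3 = 4$)
$B{\left(F \right)} = -1 + \frac{2 F}{1 + F}$ ($B{\left(F \right)} = -1 + \frac{F + F}{F + 1} = -1 + \frac{2 F}{1 + F}$)
$S = - \frac{2}{5}$ ($S = \frac{\frac{1}{1 + 4} \left(-1 + 4\right)}{6} - \frac{1}{2} = \frac{1}{5} \cdot 3 \cdot \frac{1}{6} - \frac{1}{2} = \frac{3}{5} \cdot \frac{1}{6} - \frac{1}{2} = \frac{1}{10} - \frac{1}{2} = - \frac{2}{5} \approx -0.4$)
$N{\left(j \right)} = - \frac{2}{5}$
$N{\left(8 \right)} - 1456 = - \frac{2}{5} - 1456 = - \frac{7282}{5}$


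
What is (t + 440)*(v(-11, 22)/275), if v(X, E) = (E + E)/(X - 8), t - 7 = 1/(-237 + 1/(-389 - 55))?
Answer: -188147676/49983775 ≈ -3.7642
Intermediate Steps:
t = 736159/105229 (t = 7 + 1/(-237 + 1/(-389 - 55)) = 7 + 1/(-237 + 1/(-444)) = 7 + 1/(-237 - 1/444) = 7 + 1/(-105229/444) = 7 - 444/105229 = 736159/105229 ≈ 6.9958)
v(X, E) = 2*E/(-8 + X) (v(X, E) = (2*E)/(-8 + X) = 2*E/(-8 + X))
(t + 440)*(v(-11, 22)/275) = (736159/105229 + 440)*((2*22/(-8 - 11))/275) = 47036919*((2*22/(-19))*(1/275))/105229 = 47036919*((2*22*(-1/19))*(1/275))/105229 = 47036919*(-44/19*1/275)/105229 = (47036919/105229)*(-4/475) = -188147676/49983775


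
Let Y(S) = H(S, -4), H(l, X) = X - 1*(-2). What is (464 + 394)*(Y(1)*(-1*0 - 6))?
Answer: 10296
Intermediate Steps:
H(l, X) = 2 + X (H(l, X) = X + 2 = 2 + X)
Y(S) = -2 (Y(S) = 2 - 4 = -2)
(464 + 394)*(Y(1)*(-1*0 - 6)) = (464 + 394)*(-2*(-1*0 - 6)) = 858*(-2*(0 - 6)) = 858*(-2*(-6)) = 858*12 = 10296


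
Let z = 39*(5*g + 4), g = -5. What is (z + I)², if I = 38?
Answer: 609961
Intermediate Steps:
z = -819 (z = 39*(5*(-5) + 4) = 39*(-25 + 4) = 39*(-21) = -819)
(z + I)² = (-819 + 38)² = (-781)² = 609961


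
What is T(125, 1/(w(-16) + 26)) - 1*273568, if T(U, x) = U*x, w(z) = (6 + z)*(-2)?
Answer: -12584003/46 ≈ -2.7357e+5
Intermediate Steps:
w(z) = -12 - 2*z
T(125, 1/(w(-16) + 26)) - 1*273568 = 125/((-12 - 2*(-16)) + 26) - 1*273568 = 125/((-12 + 32) + 26) - 273568 = 125/(20 + 26) - 273568 = 125/46 - 273568 = -12584003/46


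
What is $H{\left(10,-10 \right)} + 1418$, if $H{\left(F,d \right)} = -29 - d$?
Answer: $1399$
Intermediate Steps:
$H{\left(10,-10 \right)} + 1418 = \left(-29 - -10\right) + 1418 = \left(-29 + 10\right) + 1418 = -19 + 1418 = 1399$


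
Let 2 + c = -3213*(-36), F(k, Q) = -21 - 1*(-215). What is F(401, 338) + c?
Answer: 115860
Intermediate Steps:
F(k, Q) = 194 (F(k, Q) = -21 + 215 = 194)
c = 115666 (c = -2 - 3213*(-36) = -2 + 115668 = 115666)
F(401, 338) + c = 194 + 115666 = 115860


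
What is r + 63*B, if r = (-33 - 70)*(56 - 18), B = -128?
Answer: -11978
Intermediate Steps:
r = -3914 (r = -103*38 = -3914)
r + 63*B = -3914 + 63*(-128) = -3914 - 8064 = -11978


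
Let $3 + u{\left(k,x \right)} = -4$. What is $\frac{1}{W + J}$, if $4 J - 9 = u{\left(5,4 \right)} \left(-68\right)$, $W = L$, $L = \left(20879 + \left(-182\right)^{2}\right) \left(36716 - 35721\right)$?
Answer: $\frac{4}{214932425} \approx 1.8611 \cdot 10^{-8}$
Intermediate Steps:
$u{\left(k,x \right)} = -7$ ($u{\left(k,x \right)} = -3 - 4 = -7$)
$L = 53732985$ ($L = \left(20879 + 33124\right) 995 = 54003 \cdot 995 = 53732985$)
$W = 53732985$
$J = \frac{485}{4}$ ($J = \frac{9}{4} + \frac{\left(-7\right) \left(-68\right)}{4} = \frac{9}{4} + \frac{1}{4} \cdot 476 = \frac{9}{4} + 119 = \frac{485}{4} \approx 121.25$)
$\frac{1}{W + J} = \frac{1}{53732985 + \frac{485}{4}} = \frac{1}{\frac{214932425}{4}} = \frac{4}{214932425}$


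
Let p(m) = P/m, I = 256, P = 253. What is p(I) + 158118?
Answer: 40478461/256 ≈ 1.5812e+5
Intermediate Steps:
p(m) = 253/m
p(I) + 158118 = 253/256 + 158118 = 40478461/256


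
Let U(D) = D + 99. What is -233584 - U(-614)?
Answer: -233069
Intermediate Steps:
U(D) = 99 + D
-233584 - U(-614) = -233584 - (99 - 614) = -233584 - 1*(-515) = -233584 + 515 = -233069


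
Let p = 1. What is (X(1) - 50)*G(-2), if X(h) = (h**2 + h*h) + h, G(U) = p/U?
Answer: 47/2 ≈ 23.500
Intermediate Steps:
G(U) = 1/U
X(h) = h + 2*h**2 (X(h) = (h**2 + h**2) + h = 2*h**2 + h = h + 2*h**2)
(X(1) - 50)*G(-2) = (1*(1 + 2*1) - 50)/(-2) = (1*(1 + 2) - 50)*(-1/2) = (1*3 - 50)*(-1/2) = (3 - 50)*(-1/2) = -47*(-1/2) = 47/2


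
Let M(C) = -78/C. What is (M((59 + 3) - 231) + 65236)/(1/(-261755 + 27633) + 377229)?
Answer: 198552781028/1148128903181 ≈ 0.17294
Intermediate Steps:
(M((59 + 3) - 231) + 65236)/(1/(-261755 + 27633) + 377229) = (-78/((59 + 3) - 231) + 65236)/(1/(-261755 + 27633) + 377229) = (-78/(62 - 231) + 65236)/(1/(-234122) + 377229) = (-78/(-169) + 65236)/(-1/234122 + 377229) = (-78*(-1/169) + 65236)/(88317607937/234122) = (6/13 + 65236)*(234122/88317607937) = (848074/13)*(234122/88317607937) = 198552781028/1148128903181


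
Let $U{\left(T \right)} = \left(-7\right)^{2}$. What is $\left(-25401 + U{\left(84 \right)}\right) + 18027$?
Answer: $-7325$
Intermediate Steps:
$U{\left(T \right)} = 49$
$\left(-25401 + U{\left(84 \right)}\right) + 18027 = \left(-25401 + 49\right) + 18027 = -25352 + 18027 = -7325$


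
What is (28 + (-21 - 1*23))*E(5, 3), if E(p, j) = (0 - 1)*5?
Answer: 80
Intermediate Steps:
E(p, j) = -5 (E(p, j) = -1*5 = -5)
(28 + (-21 - 1*23))*E(5, 3) = (28 + (-21 - 1*23))*(-5) = (28 + (-21 - 23))*(-5) = (28 - 44)*(-5) = -16*(-5) = 80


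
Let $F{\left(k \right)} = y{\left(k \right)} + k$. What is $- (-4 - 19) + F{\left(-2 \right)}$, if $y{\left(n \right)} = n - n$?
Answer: $21$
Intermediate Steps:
$y{\left(n \right)} = 0$
$F{\left(k \right)} = k$ ($F{\left(k \right)} = 0 + k = k$)
$- (-4 - 19) + F{\left(-2 \right)} = - (-4 - 19) - 2 = \left(-1\right) \left(-23\right) - 2 = 23 - 2 = 21$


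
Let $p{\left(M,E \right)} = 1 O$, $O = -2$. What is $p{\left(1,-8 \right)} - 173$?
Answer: $-175$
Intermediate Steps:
$p{\left(M,E \right)} = -2$ ($p{\left(M,E \right)} = 1 \left(-2\right) = -2$)
$p{\left(1,-8 \right)} - 173 = -2 - 173 = -175$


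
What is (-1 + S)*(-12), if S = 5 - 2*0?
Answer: -48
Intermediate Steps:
S = 5 (S = 5 + 0 = 5)
(-1 + S)*(-12) = (-1 + 5)*(-12) = 4*(-12) = -48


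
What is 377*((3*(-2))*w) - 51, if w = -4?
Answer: 8997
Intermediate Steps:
377*((3*(-2))*w) - 51 = 377*((3*(-2))*(-4)) - 51 = 377*(-6*(-4)) - 51 = 377*24 - 51 = 9048 - 51 = 8997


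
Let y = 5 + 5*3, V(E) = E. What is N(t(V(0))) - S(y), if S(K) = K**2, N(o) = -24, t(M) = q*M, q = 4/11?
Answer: -424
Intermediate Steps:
q = 4/11 (q = 4*(1/11) = 4/11 ≈ 0.36364)
y = 20 (y = 5 + 15 = 20)
t(M) = 4*M/11
N(t(V(0))) - S(y) = -24 - 1*20**2 = -24 - 1*400 = -24 - 400 = -424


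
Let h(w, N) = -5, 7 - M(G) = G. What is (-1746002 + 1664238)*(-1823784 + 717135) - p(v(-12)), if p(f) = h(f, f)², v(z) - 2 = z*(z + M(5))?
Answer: 90484048811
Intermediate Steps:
M(G) = 7 - G
v(z) = 2 + z*(2 + z) (v(z) = 2 + z*(z + (7 - 1*5)) = 2 + z*(z + (7 - 5)) = 2 + z*(z + 2) = 2 + z*(2 + z))
p(f) = 25 (p(f) = (-5)² = 25)
(-1746002 + 1664238)*(-1823784 + 717135) - p(v(-12)) = (-1746002 + 1664238)*(-1823784 + 717135) - 1*25 = -81764*(-1106649) - 25 = 90484048836 - 25 = 90484048811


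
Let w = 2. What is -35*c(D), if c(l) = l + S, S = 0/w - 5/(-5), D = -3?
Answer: 70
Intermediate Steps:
S = 1 (S = 0/2 - 5/(-5) = 0*(½) - 5*(-⅕) = 0 + 1 = 1)
c(l) = 1 + l (c(l) = l + 1 = 1 + l)
-35*c(D) = -35*(1 - 3) = -35*(-2) = 70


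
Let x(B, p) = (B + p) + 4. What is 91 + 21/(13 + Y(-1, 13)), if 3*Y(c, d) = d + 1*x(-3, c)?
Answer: 4795/52 ≈ 92.212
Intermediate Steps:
x(B, p) = 4 + B + p
Y(c, d) = ⅓ + c/3 + d/3 (Y(c, d) = (d + 1*(4 - 3 + c))/3 = (d + 1*(1 + c))/3 = (d + (1 + c))/3 = (1 + c + d)/3 = ⅓ + c/3 + d/3)
91 + 21/(13 + Y(-1, 13)) = 91 + 21/(13 + (⅓ + (⅓)*(-1) + (⅓)*13)) = 91 + 21/(13 + (⅓ - ⅓ + 13/3)) = 91 + 21/(13 + 13/3) = 91 + 21/(52/3) = 91 + (3/52)*21 = 91 + 63/52 = 4795/52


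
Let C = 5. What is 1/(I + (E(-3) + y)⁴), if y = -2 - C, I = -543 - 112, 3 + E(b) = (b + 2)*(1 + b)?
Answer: 1/3441 ≈ 0.00029061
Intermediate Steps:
E(b) = -3 + (1 + b)*(2 + b) (E(b) = -3 + (b + 2)*(1 + b) = -3 + (2 + b)*(1 + b) = -3 + (1 + b)*(2 + b))
I = -655
y = -7 (y = -2 - 1*5 = -2 - 5 = -7)
1/(I + (E(-3) + y)⁴) = 1/(-655 + ((-1 + (-3)² + 3*(-3)) - 7)⁴) = 1/(-655 + ((-1 + 9 - 9) - 7)⁴) = 1/(-655 + (-1 - 7)⁴) = 1/(-655 + (-8)⁴) = 1/(-655 + 4096) = 1/3441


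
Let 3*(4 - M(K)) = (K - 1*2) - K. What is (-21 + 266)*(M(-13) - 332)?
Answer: -240590/3 ≈ -80197.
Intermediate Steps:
M(K) = 14/3 (M(K) = 4 - ((K - 1*2) - K)/3 = 4 - ((K - 2) - K)/3 = 4 - ((-2 + K) - K)/3 = 4 - 1/3*(-2) = 4 + 2/3 = 14/3)
(-21 + 266)*(M(-13) - 332) = (-21 + 266)*(14/3 - 332) = 245*(-982/3) = -240590/3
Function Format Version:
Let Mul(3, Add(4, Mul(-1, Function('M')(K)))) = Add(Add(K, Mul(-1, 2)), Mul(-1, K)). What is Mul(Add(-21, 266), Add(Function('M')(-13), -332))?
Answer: Rational(-240590, 3) ≈ -80197.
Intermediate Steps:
Function('M')(K) = Rational(14, 3) (Function('M')(K) = Add(4, Mul(Rational(-1, 3), Add(Add(K, Mul(-1, 2)), Mul(-1, K)))) = Add(4, Mul(Rational(-1, 3), Add(Add(K, -2), Mul(-1, K)))) = Add(4, Mul(Rational(-1, 3), Add(Add(-2, K), Mul(-1, K)))) = Add(4, Mul(Rational(-1, 3), -2)) = Add(4, Rational(2, 3)) = Rational(14, 3))
Mul(Add(-21, 266), Add(Function('M')(-13), -332)) = Mul(Add(-21, 266), Add(Rational(14, 3), -332)) = Mul(245, Rational(-982, 3)) = Rational(-240590, 3)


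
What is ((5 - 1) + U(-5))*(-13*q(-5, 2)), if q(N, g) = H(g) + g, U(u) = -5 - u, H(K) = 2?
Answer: -208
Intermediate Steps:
q(N, g) = 2 + g
((5 - 1) + U(-5))*(-13*q(-5, 2)) = ((5 - 1) + (-5 - 1*(-5)))*(-13*(2 + 2)) = (4 + (-5 + 5))*(-13*4) = (4 + 0)*(-52) = 4*(-52) = -208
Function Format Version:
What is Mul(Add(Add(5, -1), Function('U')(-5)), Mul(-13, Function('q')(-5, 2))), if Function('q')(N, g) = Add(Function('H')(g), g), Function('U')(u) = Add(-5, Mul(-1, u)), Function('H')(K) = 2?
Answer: -208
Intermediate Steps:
Function('q')(N, g) = Add(2, g)
Mul(Add(Add(5, -1), Function('U')(-5)), Mul(-13, Function('q')(-5, 2))) = Mul(Add(Add(5, -1), Add(-5, Mul(-1, -5))), Mul(-13, Add(2, 2))) = Mul(Add(4, Add(-5, 5)), Mul(-13, 4)) = Mul(Add(4, 0), -52) = Mul(4, -52) = -208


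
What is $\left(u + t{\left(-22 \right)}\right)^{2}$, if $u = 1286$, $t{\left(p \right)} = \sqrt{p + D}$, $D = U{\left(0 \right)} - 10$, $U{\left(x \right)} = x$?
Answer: $1653764 + 10288 i \sqrt{2} \approx 1.6538 \cdot 10^{6} + 14549.0 i$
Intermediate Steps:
$D = -10$ ($D = 0 - 10 = -10$)
$t{\left(p \right)} = \sqrt{-10 + p}$ ($t{\left(p \right)} = \sqrt{p - 10} = \sqrt{-10 + p}$)
$\left(u + t{\left(-22 \right)}\right)^{2} = \left(1286 + \sqrt{-10 - 22}\right)^{2} = \left(1286 + \sqrt{-32}\right)^{2} = \left(1286 + 4 i \sqrt{2}\right)^{2}$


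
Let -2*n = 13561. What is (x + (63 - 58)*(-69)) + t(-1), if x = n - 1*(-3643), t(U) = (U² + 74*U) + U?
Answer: -7113/2 ≈ -3556.5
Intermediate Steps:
n = -13561/2 (n = -½*13561 = -13561/2 ≈ -6780.5)
t(U) = U² + 75*U
x = -6275/2 (x = -13561/2 - 1*(-3643) = -13561/2 + 3643 = -6275/2 ≈ -3137.5)
(x + (63 - 58)*(-69)) + t(-1) = (-6275/2 + (63 - 58)*(-69)) - (75 - 1) = (-6275/2 + 5*(-69)) - 1*74 = (-6275/2 - 345) - 74 = -6965/2 - 74 = -7113/2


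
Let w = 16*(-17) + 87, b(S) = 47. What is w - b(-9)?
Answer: -232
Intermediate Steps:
w = -185 (w = -272 + 87 = -185)
w - b(-9) = -185 - 1*47 = -185 - 47 = -232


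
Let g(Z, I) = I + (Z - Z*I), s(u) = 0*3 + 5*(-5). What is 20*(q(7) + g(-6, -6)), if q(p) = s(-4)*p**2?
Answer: -25460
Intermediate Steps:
s(u) = -25 (s(u) = 0 - 25 = -25)
g(Z, I) = I + Z - I*Z (g(Z, I) = I + (Z - I*Z) = I + Z - I*Z)
q(p) = -25*p**2
20*(q(7) + g(-6, -6)) = 20*(-25*7**2 + (-6 - 6 - 1*(-6)*(-6))) = 20*(-25*49 + (-6 - 6 - 36)) = 20*(-1225 - 48) = 20*(-1273) = -25460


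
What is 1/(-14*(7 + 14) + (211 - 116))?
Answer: -1/199 ≈ -0.0050251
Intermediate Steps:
1/(-14*(7 + 14) + (211 - 116)) = 1/(-14*21 + 95) = 1/(-294 + 95) = 1/(-199) = -1/199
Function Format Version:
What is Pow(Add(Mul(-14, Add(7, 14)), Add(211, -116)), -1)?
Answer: Rational(-1, 199) ≈ -0.0050251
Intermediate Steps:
Pow(Add(Mul(-14, Add(7, 14)), Add(211, -116)), -1) = Pow(Add(Mul(-14, 21), 95), -1) = Pow(Add(-294, 95), -1) = Pow(-199, -1) = Rational(-1, 199)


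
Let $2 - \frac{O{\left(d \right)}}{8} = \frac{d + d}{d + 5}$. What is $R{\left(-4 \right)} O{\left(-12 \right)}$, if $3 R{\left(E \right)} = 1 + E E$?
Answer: $- \frac{1360}{21} \approx -64.762$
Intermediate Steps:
$R{\left(E \right)} = \frac{1}{3} + \frac{E^{2}}{3}$ ($R{\left(E \right)} = \frac{1 + E E}{3} = \frac{1 + E^{2}}{3} = \frac{1}{3} + \frac{E^{2}}{3}$)
$O{\left(d \right)} = 16 - \frac{16 d}{5 + d}$ ($O{\left(d \right)} = 16 - 8 \frac{d + d}{d + 5} = 16 - 8 \frac{2 d}{5 + d} = 16 - \frac{16 d}{5 + d}$)
$R{\left(-4 \right)} O{\left(-12 \right)} = \left(\frac{1}{3} + \frac{\left(-4\right)^{2}}{3}\right) \frac{80}{5 - 12} = \left(\frac{1}{3} + \frac{1}{3} \cdot 16\right) \frac{80}{-7} = \left(\frac{1}{3} + \frac{16}{3}\right) 80 \left(- \frac{1}{7}\right) = \frac{17}{3} \left(- \frac{80}{7}\right) = - \frac{1360}{21}$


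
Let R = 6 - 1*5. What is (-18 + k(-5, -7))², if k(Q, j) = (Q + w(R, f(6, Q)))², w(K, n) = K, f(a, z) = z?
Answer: 4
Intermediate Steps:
R = 1 (R = 6 - 5 = 1)
k(Q, j) = (1 + Q)² (k(Q, j) = (Q + 1)² = (1 + Q)²)
(-18 + k(-5, -7))² = (-18 + (1 - 5)²)² = (-18 + (-4)²)² = (-18 + 16)² = (-2)² = 4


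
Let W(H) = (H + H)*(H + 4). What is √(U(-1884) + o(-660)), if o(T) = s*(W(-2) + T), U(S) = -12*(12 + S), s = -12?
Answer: 4*√1905 ≈ 174.59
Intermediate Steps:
U(S) = -144 - 12*S
W(H) = 2*H*(4 + H) (W(H) = (2*H)*(4 + H) = 2*H*(4 + H))
o(T) = 96 - 12*T (o(T) = -12*(2*(-2)*(4 - 2) + T) = -12*(2*(-2)*2 + T) = -12*(-8 + T) = 96 - 12*T)
√(U(-1884) + o(-660)) = √((-144 - 12*(-1884)) + (96 - 12*(-660))) = √((-144 + 22608) + (96 + 7920)) = √(22464 + 8016) = √30480 = 4*√1905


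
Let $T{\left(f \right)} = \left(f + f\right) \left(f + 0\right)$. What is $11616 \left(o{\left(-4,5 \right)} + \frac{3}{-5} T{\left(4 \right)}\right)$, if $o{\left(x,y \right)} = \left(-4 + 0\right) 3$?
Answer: $- \frac{1812096}{5} \approx -3.6242 \cdot 10^{5}$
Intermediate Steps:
$o{\left(x,y \right)} = -12$ ($o{\left(x,y \right)} = \left(-4\right) 3 = -12$)
$T{\left(f \right)} = 2 f^{2}$ ($T{\left(f \right)} = 2 f f = 2 f^{2}$)
$11616 \left(o{\left(-4,5 \right)} + \frac{3}{-5} T{\left(4 \right)}\right) = 11616 \left(-12 + \frac{3}{-5} \cdot 2 \cdot 4^{2}\right) = 11616 \left(-12 + 3 \left(- \frac{1}{5}\right) 2 \cdot 16\right) = 11616 \left(-12 - \frac{96}{5}\right) = 11616 \left(- \frac{156}{5}\right) = - \frac{1812096}{5}$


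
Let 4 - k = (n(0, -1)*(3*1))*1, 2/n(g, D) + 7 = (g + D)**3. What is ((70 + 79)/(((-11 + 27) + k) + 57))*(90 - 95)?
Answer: -2980/311 ≈ -9.5820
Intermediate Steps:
n(g, D) = 2/(-7 + (D + g)**3) (n(g, D) = 2/(-7 + (g + D)**3) = 2/(-7 + (D + g)**3))
k = 19/4 (k = 4 - (2/(-7 + (-1 + 0)**3))*(3*1) = 4 - (2/(-7 + (-1)**3))*3 = 4 - (2/(-7 - 1))*3 = 4 - (2/(-8))*3 = 4 - (2*(-1/8))*3 = 4 - (-1/4*3) = 4 - (-3)/4 = 4 - 1*(-3/4) = 4 + 3/4 = 19/4 ≈ 4.7500)
((70 + 79)/(((-11 + 27) + k) + 57))*(90 - 95) = ((70 + 79)/(((-11 + 27) + 19/4) + 57))*(90 - 95) = (149/((16 + 19/4) + 57))*(-5) = (149/(83/4 + 57))*(-5) = (149/(311/4))*(-5) = (149*(4/311))*(-5) = (596/311)*(-5) = -2980/311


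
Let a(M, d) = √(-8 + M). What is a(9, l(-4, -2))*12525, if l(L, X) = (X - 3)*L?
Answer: 12525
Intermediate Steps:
l(L, X) = L*(-3 + X) (l(L, X) = (-3 + X)*L = L*(-3 + X))
a(9, l(-4, -2))*12525 = √(-8 + 9)*12525 = √1*12525 = 1*12525 = 12525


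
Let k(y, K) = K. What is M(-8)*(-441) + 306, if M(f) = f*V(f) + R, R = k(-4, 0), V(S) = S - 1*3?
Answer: -38502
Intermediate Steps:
V(S) = -3 + S (V(S) = S - 3 = -3 + S)
R = 0
M(f) = f*(-3 + f) (M(f) = f*(-3 + f) + 0 = f*(-3 + f))
M(-8)*(-441) + 306 = -8*(-3 - 8)*(-441) + 306 = -8*(-11)*(-441) + 306 = 88*(-441) + 306 = -38808 + 306 = -38502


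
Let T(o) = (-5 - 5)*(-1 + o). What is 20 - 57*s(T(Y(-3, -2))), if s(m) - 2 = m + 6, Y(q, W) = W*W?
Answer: 1274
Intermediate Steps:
Y(q, W) = W²
T(o) = 10 - 10*o (T(o) = -10*(-1 + o) = 10 - 10*o)
s(m) = 8 + m (s(m) = 2 + (m + 6) = 2 + (6 + m) = 8 + m)
20 - 57*s(T(Y(-3, -2))) = 20 - 57*(8 + (10 - 10*(-2)²)) = 20 - 57*(8 + (10 - 10*4)) = 20 - 57*(8 + (10 - 40)) = 20 - 57*(8 - 30) = 20 - 57*(-22) = 20 + 1254 = 1274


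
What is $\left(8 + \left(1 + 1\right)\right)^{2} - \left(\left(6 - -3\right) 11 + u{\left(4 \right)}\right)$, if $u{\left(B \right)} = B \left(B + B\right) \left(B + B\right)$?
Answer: $-255$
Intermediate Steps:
$u{\left(B \right)} = 4 B^{3}$ ($u{\left(B \right)} = B 2 B 2 B = B 4 B^{2} = 4 B^{3}$)
$\left(8 + \left(1 + 1\right)\right)^{2} - \left(\left(6 - -3\right) 11 + u{\left(4 \right)}\right) = \left(8 + \left(1 + 1\right)\right)^{2} - \left(\left(6 - -3\right) 11 + 4 \cdot 4^{3}\right) = \left(8 + 2\right)^{2} - \left(\left(6 + 3\right) 11 + 4 \cdot 64\right) = 10^{2} - \left(9 \cdot 11 + 256\right) = 100 - \left(99 + 256\right) = 100 - 355 = -255$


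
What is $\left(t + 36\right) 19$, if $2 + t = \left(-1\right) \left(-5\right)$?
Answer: $741$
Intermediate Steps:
$t = 3$ ($t = -2 - -5 = -2 + 5 = 3$)
$\left(t + 36\right) 19 = \left(3 + 36\right) 19 = 39 \cdot 19 = 741$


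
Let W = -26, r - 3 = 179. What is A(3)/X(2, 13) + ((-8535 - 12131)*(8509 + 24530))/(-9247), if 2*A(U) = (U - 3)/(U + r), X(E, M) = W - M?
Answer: 682783974/9247 ≈ 73838.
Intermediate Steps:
r = 182 (r = 3 + 179 = 182)
X(E, M) = -26 - M
A(U) = (-3 + U)/(2*(182 + U)) (A(U) = ((U - 3)/(U + 182))/2 = ((-3 + U)/(182 + U))/2 = (-3 + U)/(2*(182 + U)))
A(3)/X(2, 13) + ((-8535 - 12131)*(8509 + 24530))/(-9247) = ((-3 + 3)/(2*(182 + 3)))/(-26 - 1*13) + ((-8535 - 12131)*(8509 + 24530))/(-9247) = ((½)*0/185)/(-26 - 13) - 20666*33039*(-1/9247) = ((½)*(1/185)*0)/(-39) - 682783974*(-1/9247) = 0*(-1/39) + 682783974/9247 = 0 + 682783974/9247 = 682783974/9247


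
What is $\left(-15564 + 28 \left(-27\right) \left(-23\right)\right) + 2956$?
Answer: $4780$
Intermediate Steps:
$\left(-15564 + 28 \left(-27\right) \left(-23\right)\right) + 2956 = \left(-15564 - -17388\right) + 2956 = \left(-15564 + 17388\right) + 2956 = 1824 + 2956 = 4780$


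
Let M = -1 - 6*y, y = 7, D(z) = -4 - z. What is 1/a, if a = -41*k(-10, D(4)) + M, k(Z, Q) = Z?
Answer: 1/367 ≈ 0.0027248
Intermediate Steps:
M = -43 (M = -1 - 6*7 = -1 - 42 = -43)
a = 367 (a = -41*(-10) - 43 = 410 - 43 = 367)
1/a = 1/367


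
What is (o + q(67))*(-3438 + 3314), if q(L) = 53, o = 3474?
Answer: -437348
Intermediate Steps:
(o + q(67))*(-3438 + 3314) = (3474 + 53)*(-3438 + 3314) = 3527*(-124) = -437348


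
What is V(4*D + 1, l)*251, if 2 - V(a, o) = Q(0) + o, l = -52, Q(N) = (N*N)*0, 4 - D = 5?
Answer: 13554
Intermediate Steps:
D = -1 (D = 4 - 1*5 = 4 - 5 = -1)
Q(N) = 0 (Q(N) = N²*0 = 0)
V(a, o) = 2 - o (V(a, o) = 2 - (0 + o) = 2 - o)
V(4*D + 1, l)*251 = (2 - 1*(-52))*251 = (2 + 52)*251 = 54*251 = 13554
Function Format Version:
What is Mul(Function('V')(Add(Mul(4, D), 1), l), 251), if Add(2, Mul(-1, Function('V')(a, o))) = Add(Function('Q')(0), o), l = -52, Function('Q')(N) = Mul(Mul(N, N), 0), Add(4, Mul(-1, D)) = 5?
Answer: 13554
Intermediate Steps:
D = -1 (D = Add(4, Mul(-1, 5)) = Add(4, -5) = -1)
Function('Q')(N) = 0 (Function('Q')(N) = Mul(Pow(N, 2), 0) = 0)
Function('V')(a, o) = Add(2, Mul(-1, o)) (Function('V')(a, o) = Add(2, Mul(-1, Add(0, o))) = Add(2, Mul(-1, o)))
Mul(Function('V')(Add(Mul(4, D), 1), l), 251) = Mul(Add(2, Mul(-1, -52)), 251) = Mul(Add(2, 52), 251) = Mul(54, 251) = 13554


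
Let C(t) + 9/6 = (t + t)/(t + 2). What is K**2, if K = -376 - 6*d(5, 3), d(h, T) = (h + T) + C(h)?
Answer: 8791225/49 ≈ 1.7941e+5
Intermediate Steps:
C(t) = -3/2 + 2*t/(2 + t) (C(t) = -3/2 + (t + t)/(t + 2) = -3/2 + (2*t)/(2 + t) = -3/2 + 2*t/(2 + t))
d(h, T) = T + h + (-6 + h)/(2*(2 + h)) (d(h, T) = (h + T) + (-6 + h)/(2*(2 + h)) = (T + h) + (-6 + h)/(2*(2 + h)) = T + h + (-6 + h)/(2*(2 + h)))
K = -2965/7 (K = -376 - 6*(-3 + (1/2)*5 + (2 + 5)*(3 + 5))/(2 + 5) = -376 - 6*(-3 + 5/2 + 7*8)/7 = -376 - 6*(-3 + 5/2 + 56)/7 = -376 - 6*(1/7)*(111/2) = -376 - 6*111/14 = -376 - 1*333/7 = -376 - 333/7 = -2965/7 ≈ -423.57)
K**2 = (-2965/7)**2 = 8791225/49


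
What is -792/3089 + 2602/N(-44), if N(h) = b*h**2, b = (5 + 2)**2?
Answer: -33547355/146517448 ≈ -0.22896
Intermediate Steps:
b = 49 (b = 7**2 = 49)
N(h) = 49*h**2
-792/3089 + 2602/N(-44) = -792/3089 + 2602/((49*(-44)**2)) = -792*1/3089 + 2602/((49*1936)) = -792/3089 + 2602/94864 = -792/3089 + 2602*(1/94864) = -792/3089 + 1301/47432 = -33547355/146517448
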